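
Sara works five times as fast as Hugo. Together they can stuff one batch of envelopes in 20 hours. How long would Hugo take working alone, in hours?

120 hours

Let Hugo's rate be r; then Sara's rate is 5r, so together (5 + 1)r = 6r = 1/20.
Thus r = 1/120 per hour.
Hugo alone: 120 hours; Sara alone: 24 hours.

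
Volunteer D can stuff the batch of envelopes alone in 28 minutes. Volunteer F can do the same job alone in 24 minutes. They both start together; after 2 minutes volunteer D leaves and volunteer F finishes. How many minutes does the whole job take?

156/7 minutes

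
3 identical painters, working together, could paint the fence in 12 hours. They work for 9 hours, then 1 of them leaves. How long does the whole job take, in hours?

27/2 hours

One painter does 1/36 of the job per hour.
After 9 hours with 3 painters, 3/4 is done (1/4 left).
With 2 painters the rate is 2/36 = 1/18, so the rest takes 1/4 ÷ 1/18 = 9/2 hours.
Total = 9 + 9/2 = 27/2 hours.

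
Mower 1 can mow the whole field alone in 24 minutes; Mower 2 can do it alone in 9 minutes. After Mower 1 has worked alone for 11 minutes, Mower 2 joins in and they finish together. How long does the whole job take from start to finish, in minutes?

In 11 minutes Mower 1 does 11/24 of the job, leaving 13/24.
Mower 1 and Mower 2 together work at 11/72 per minute, so finishing takes 13/24 ÷ 11/72 = 39/11 minutes.
Total time = 11 + 39/11 = 160/11 minutes.

160/11 minutes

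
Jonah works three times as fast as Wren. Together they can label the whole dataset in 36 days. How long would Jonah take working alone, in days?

48 days

Let Wren's rate be r; then Jonah's rate is 3r, so together (3 + 1)r = 4r = 1/36.
Thus r = 1/144 per day.
Wren alone: 144 days; Jonah alone: 48 days.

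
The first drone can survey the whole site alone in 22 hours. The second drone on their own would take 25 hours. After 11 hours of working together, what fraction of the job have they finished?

47/50

Combined rate: 1/22 + 1/25 = (25 + 22)/550 = 47/550 per hour.
In 11 hours they complete 11·47/550 = 47/50 of the job.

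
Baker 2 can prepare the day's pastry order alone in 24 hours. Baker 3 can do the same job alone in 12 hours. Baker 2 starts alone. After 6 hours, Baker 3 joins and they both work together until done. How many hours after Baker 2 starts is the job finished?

In the first 6 hours Baker 2 alone does 6/24 = 1/4 of the job, leaving 3/4.
Once everyone is working, combined rate: 1/24 + 1/12 = (1 + 2)/24 = 3/24 = 1/8 per hour.
Remaining 3/4 at 1/8 per hour takes 6 hours.
Total from the start = 6 + 6 = 12 hours.

12 hours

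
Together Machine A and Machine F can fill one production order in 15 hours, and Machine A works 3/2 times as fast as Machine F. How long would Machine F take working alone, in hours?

Let Machine F's rate be r; then Machine A's rate is (3/2)r, so together (3/2 + 1)r = (5/2)r = 1/15.
Thus r = 2/75 per hour.
Machine F alone: 75/2 hours; Machine A alone: 25 hours.

75/2 hours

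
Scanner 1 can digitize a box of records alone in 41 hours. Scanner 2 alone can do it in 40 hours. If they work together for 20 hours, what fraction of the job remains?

1/82

Combined rate: 1/41 + 1/40 = (40 + 41)/1640 = 81/1640 per hour.
In 20 hours they complete 20·81/1640 = 81/82 of the job.
So 1/82 remains.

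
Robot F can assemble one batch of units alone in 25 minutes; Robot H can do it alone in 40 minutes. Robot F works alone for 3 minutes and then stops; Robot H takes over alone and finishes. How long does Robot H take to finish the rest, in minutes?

176/5 minutes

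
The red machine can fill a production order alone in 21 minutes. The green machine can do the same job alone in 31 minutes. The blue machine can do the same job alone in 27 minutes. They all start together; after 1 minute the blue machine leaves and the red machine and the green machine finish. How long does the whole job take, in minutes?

In the first 1 minute the combined rate is 685/5859, so 685/5859 of the job is done, leaving 5174/5859.
After the blue machine leaves the rate is 52/651 per minute; the remaining 5174/5859 takes 199/18 minutes.
Total = 1 + 199/18 = 217/18 minutes.

217/18 minutes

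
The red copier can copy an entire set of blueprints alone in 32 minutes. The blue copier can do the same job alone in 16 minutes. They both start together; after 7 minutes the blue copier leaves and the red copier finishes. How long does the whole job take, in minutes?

In the first 7 minutes the combined rate is 3/32, so 21/32 of the job is done, leaving 11/32.
After the blue copier leaves the rate is 1/32 per minute; the remaining 11/32 takes 11 minutes.
Total = 7 + 11 = 18 minutes.

18 minutes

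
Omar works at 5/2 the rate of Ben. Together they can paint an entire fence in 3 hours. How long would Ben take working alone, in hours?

Let Ben's rate be r; then Omar's rate is (5/2)r, so together (5/2 + 1)r = (7/2)r = 1/3.
Thus r = 2/21 per hour.
Ben alone: 21/2 hours; Omar alone: 21/5 hours.

21/2 hours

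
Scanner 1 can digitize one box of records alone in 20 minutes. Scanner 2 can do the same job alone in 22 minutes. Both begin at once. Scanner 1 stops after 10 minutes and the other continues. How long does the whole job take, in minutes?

In the first 10 minutes the combined rate is 21/220, so 21/22 of the job is done, leaving 1/22.
After scanner 1 leaves the rate is 1/22 per minute; the remaining 1/22 takes 1 minute.
Total = 10 + 1 = 11 minutes.

11 minutes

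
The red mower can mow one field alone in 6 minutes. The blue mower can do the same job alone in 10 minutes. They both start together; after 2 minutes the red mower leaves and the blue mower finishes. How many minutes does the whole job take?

In the first 2 minutes the combined rate is 4/15, so 8/15 of the job is done, leaving 7/15.
After the red mower leaves the rate is 1/10 per minute; the remaining 7/15 takes 14/3 minutes.
Total = 2 + 14/3 = 20/3 minutes.

20/3 minutes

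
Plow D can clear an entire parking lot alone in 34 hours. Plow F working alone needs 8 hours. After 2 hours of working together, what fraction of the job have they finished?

21/68

Combined rate: 1/34 + 1/8 = (4 + 17)/136 = 21/136 per hour.
In 2 hours they complete 2·21/136 = 21/68 of the job.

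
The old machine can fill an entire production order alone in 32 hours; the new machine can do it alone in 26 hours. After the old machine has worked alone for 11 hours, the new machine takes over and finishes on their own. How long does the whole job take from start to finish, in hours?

449/16 hours

In 11 hours the old machine does 11/32 of the job, leaving 21/32.
The new machine works at 1/26 per hour, so finishing takes 21/32 ÷ 1/26 = 273/16 hours.
Total time = 11 + 273/16 = 449/16 hours.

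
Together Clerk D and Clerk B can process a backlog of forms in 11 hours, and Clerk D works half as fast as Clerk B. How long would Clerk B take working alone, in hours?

Let Clerk B's rate be r; then Clerk D's rate is (1/2)r, so together (1/2 + 1)r = (3/2)r = 1/11.
Thus r = 2/33 per hour.
Clerk B alone: 33/2 hours; Clerk D alone: 33 hours.

33/2 hours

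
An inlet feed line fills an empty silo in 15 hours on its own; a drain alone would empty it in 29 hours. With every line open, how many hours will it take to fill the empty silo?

435/14 hours

Net rate = 1/15 − 1/29 = (29 − 15)/435 = 14/435 per hour.
Filling time = 1 ÷ (14/435) = 435/14 hours.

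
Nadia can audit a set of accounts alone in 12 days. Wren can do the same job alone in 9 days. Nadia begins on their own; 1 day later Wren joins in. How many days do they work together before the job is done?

In the first 1 day Nadia alone does 1/12 of the job, leaving 11/12.
Once everyone is working, combined rate: 1/12 + 1/9 = (3 + 4)/36 = 7/36 per day.
Remaining 11/12 at 7/36 per day takes 33/7 days.

33/7 days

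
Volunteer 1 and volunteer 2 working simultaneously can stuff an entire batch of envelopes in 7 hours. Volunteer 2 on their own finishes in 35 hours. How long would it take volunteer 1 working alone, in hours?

Combined rate is 1/7 per hour.
Known contribution: 1/35 per hour.
So volunteer 1's rate is 1/7 − 1/35 = 4/35, meaning 35/4 hours alone.

35/4 hours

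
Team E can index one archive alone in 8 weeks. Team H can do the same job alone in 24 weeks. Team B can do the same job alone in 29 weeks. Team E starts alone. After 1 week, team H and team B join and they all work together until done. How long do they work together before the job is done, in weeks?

In the first 1 week team E alone does 1/8 of the job, leaving 7/8.
Once everyone is working, combined rate: 1/8 + 1/24 + 1/29 = (87 + 29 + 24)/696 = 140/696 = 35/174 per week.
Remaining 7/8 at 35/174 per week takes 87/20 weeks.

87/20 weeks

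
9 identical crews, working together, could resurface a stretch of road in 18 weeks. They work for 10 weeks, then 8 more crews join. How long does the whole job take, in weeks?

One crew does 1/162 of the job per week.
After 10 weeks with 9 crews, 5/9 is done (4/9 left).
With 17 crews the rate is 17/162, so the rest takes 4/9 ÷ 17/162 = 72/17 weeks.
Total = 10 + 72/17 = 242/17 weeks.

242/17 weeks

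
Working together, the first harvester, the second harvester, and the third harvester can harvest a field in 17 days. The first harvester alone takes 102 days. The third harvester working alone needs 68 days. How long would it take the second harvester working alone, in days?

204/7 days

Combined rate is 1/17 per day.
Known contribution: 1/102 + 1/68 = (2 + 3)/204 = 5/204 per day.
So the second harvester's rate is 1/17 − 5/204 = 7/204, meaning 204/7 days alone.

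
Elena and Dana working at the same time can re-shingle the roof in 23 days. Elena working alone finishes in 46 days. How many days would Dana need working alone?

Combined rate is 1/23 per day.
Known contribution: 1/46 per day.
So Dana's rate is 1/23 − 1/46 = 1/46, meaning 46 days alone.

46 days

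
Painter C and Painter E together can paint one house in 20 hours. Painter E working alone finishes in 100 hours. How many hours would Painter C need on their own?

Combined rate is 1/20 per hour.
Known contribution: 1/100 per hour.
So Painter C's rate is 1/20 − 1/100 = 1/25, meaning 25 hours alone.

25 hours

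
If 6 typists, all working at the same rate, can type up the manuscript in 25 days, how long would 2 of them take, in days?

75 days

Total work is 6·25 = 150 typist-days.
With 2 typists: 150/2 = 75 days.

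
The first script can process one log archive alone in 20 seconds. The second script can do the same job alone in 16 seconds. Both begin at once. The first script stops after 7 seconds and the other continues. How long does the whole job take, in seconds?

52/5 seconds

In the first 7 seconds the combined rate is 9/80, so 63/80 of the job is done, leaving 17/80.
After the first script leaves the rate is 1/16 per second; the remaining 17/80 takes 17/5 seconds.
Total = 7 + 17/5 = 52/5 seconds.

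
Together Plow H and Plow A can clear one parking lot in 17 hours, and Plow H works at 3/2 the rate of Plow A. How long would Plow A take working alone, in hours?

Let Plow A's rate be r; then Plow H's rate is (3/2)r, so together (3/2 + 1)r = (5/2)r = 1/17.
Thus r = 2/85 per hour.
Plow A alone: 85/2 hours; Plow H alone: 85/3 hours.

85/2 hours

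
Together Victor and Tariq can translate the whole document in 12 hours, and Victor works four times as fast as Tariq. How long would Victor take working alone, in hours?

15 hours

Let Tariq's rate be r; then Victor's rate is 4r, so together (4 + 1)r = 5r = 1/12.
Thus r = 1/60 per hour.
Tariq alone: 60 hours; Victor alone: 15 hours.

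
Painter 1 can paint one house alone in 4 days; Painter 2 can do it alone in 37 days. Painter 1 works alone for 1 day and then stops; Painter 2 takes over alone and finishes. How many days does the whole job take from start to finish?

115/4 days

In 1 day Painter 1 does 1/4 of the job, leaving 3/4.
Painter 2 works at 1/37 per day, so finishing takes 3/4 ÷ 1/37 = 111/4 days.
Total time = 1 + 111/4 = 115/4 days.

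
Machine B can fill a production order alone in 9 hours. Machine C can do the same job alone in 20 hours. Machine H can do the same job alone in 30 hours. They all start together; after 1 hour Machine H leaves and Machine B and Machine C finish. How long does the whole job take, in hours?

In the first 1 hour the combined rate is 7/36, so 7/36 of the job is done, leaving 29/36.
After Machine H leaves the rate is 29/180 per hour; the remaining 29/36 takes 5 hours.
Total = 1 + 5 = 6 hours.

6 hours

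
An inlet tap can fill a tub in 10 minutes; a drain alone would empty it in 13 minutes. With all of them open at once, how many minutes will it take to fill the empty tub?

130/3 minutes

Net rate = 1/10 − 1/13 = (13 − 10)/130 = 3/130 per minute.
Filling time = 1 ÷ (3/130) = 130/3 minutes.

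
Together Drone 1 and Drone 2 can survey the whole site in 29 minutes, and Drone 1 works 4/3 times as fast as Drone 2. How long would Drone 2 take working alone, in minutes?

Let Drone 2's rate be r; then Drone 1's rate is (4/3)r, so together (4/3 + 1)r = (7/3)r = 1/29.
Thus r = 3/203 per minute.
Drone 2 alone: 203/3 minutes; Drone 1 alone: 203/4 minutes.

203/3 minutes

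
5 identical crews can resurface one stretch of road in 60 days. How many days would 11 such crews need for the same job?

300/11 days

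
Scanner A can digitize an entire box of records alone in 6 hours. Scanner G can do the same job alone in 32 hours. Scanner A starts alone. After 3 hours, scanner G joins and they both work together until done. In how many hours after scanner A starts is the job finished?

105/19 hours

In the first 3 hours scanner A alone does 3/6 = 1/2 of the job, leaving 1/2.
Once everyone is working, combined rate: 1/6 + 1/32 = (16 + 3)/96 = 19/96 per hour.
Remaining 1/2 at 19/96 per hour takes 48/19 hours.
Total from the start = 3 + 48/19 = 105/19 hours.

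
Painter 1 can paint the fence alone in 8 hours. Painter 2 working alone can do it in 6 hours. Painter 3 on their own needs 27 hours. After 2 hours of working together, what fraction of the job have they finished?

71/108

Combined rate: 1/8 + 1/6 + 1/27 = (27 + 36 + 8)/216 = 71/216 per hour.
In 2 hours they complete 2·71/216 = 71/108 of the job.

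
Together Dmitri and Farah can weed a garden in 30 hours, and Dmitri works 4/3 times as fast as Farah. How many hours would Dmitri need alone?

105/2 hours

Let Farah's rate be r; then Dmitri's rate is (4/3)r, so together (4/3 + 1)r = (7/3)r = 1/30.
Thus r = 1/70 per hour.
Farah alone: 70 hours; Dmitri alone: 105/2 hours.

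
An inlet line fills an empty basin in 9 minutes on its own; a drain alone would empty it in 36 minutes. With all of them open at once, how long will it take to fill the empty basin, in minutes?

12 minutes

Net rate = 1/9 − 1/36 = (4 − 1)/36 = 3/36 = 1/12 per minute.
Filling time = 1 ÷ (1/12) = 12 minutes.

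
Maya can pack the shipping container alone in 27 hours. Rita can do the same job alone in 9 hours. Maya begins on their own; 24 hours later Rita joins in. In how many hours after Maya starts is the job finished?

99/4 hours

In the first 24 hours Maya alone does 24/27 = 8/9 of the job, leaving 1/9.
Once everyone is working, combined rate: 1/27 + 1/9 = (1 + 3)/27 = 4/27 per hour.
Remaining 1/9 at 4/27 per hour takes 3/4 hours.
Total from the start = 24 + 3/4 = 99/4 hours.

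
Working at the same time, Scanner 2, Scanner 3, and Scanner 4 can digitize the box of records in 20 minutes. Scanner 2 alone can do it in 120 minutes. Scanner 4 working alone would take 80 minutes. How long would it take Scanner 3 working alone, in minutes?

240/7 minutes

Combined rate is 1/20 per minute.
Known contribution: 1/120 + 1/80 = (2 + 3)/240 = 5/240 = 1/48 per minute.
So Scanner 3's rate is 1/20 − 1/48 = 7/240, meaning 240/7 minutes alone.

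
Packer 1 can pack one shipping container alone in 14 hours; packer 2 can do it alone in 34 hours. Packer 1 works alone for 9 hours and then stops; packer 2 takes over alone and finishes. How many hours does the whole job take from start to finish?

In 9 hours packer 1 does 9/14 of the job, leaving 5/14.
Packer 2 works at 1/34 per hour, so finishing takes 5/14 ÷ 1/34 = 85/7 hours.
Total time = 9 + 85/7 = 148/7 hours.

148/7 hours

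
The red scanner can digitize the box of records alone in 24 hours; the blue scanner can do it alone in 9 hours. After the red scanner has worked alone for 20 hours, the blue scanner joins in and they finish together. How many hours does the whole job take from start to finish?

In 20 hours the red scanner does 20/24 = 5/6 of the job, leaving 1/6.
The red scanner and the blue scanner together work at 11/72 per hour, so finishing takes 1/6 ÷ 11/72 = 12/11 hours.
Total time = 20 + 12/11 = 232/11 hours.

232/11 hours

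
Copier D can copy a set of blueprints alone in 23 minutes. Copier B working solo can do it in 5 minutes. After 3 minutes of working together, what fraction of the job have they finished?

Combined rate: 1/23 + 1/5 = (5 + 23)/115 = 28/115 per minute.
In 3 minutes they complete 3·28/115 = 84/115 of the job.

84/115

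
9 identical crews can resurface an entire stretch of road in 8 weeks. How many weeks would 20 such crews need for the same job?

18/5 weeks

Total work is 9·8 = 72 crew-weeks.
With 20 crews: 72/20 = 18/5 weeks.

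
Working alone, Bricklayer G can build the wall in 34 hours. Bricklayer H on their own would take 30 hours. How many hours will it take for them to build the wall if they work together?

Combined rate: 1/34 + 1/30 = (15 + 17)/510 = 32/510 = 16/255 per hour.
Time = 1 ÷ (16/255) = 255/16 hours.

255/16 hours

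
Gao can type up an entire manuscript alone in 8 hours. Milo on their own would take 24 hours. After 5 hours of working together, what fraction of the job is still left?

1/6

Combined rate: 1/8 + 1/24 = (3 + 1)/24 = 4/24 = 1/6 per hour.
In 5 hours they complete 5·1/6 = 5/6 of the job.
So 1/6 remains.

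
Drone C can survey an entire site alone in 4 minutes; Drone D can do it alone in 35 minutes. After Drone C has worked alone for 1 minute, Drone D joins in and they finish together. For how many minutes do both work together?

35/13 minutes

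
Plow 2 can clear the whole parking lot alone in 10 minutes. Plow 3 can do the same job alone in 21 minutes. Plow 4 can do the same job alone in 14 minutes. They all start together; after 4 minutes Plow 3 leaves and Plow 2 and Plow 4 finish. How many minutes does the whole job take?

85/18 minutes

In the first 4 minutes the combined rate is 23/105, so 92/105 of the job is done, leaving 13/105.
After Plow 3 leaves the rate is 6/35 per minute; the remaining 13/105 takes 13/18 minutes.
Total = 4 + 13/18 = 85/18 minutes.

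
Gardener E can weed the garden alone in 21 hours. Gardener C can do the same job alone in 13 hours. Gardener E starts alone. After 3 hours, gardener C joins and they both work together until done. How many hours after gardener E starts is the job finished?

168/17 hours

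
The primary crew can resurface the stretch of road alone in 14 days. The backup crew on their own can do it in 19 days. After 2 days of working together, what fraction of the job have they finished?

Combined rate: 1/14 + 1/19 = (19 + 14)/266 = 33/266 per day.
In 2 days they complete 2·33/266 = 33/133 of the job.

33/133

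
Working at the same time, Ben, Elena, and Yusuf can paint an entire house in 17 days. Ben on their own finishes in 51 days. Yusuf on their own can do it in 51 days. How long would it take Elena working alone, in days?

51 days

Combined rate is 1/17 per day.
Known contribution: 1/51 + 1/51 = (1 + 1)/51 = 2/51 per day.
So Elena's rate is 1/17 − 2/51 = 1/51, meaning 51 days alone.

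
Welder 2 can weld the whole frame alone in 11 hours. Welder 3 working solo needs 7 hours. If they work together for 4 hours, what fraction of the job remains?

Combined rate: 1/11 + 1/7 = (7 + 11)/77 = 18/77 per hour.
In 4 hours they complete 4·18/77 = 72/77 of the job.
So 5/77 remains.

5/77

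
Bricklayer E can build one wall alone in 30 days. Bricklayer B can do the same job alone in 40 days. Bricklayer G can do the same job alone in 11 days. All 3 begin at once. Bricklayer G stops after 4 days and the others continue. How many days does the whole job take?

120/11 days

In the first 4 days the combined rate is 197/1320, so 197/330 of the job is done, leaving 133/330.
After Bricklayer G leaves the rate is 7/120 per day; the remaining 133/330 takes 76/11 days.
Total = 4 + 76/11 = 120/11 days.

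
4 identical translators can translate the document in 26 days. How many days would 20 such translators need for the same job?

26/5 days

Total work is 4·26 = 104 translator-days.
With 20 translators: 104/20 = 26/5 days.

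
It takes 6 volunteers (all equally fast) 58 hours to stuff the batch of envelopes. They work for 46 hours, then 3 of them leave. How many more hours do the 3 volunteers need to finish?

One volunteer does 1/348 of the job per hour.
After 46 hours with 6 volunteers, 23/29 is done (6/29 left).
With 3 volunteers the rate is 3/348 = 1/116, so the rest takes 6/29 ÷ 1/116 = 24 hours.

24 hours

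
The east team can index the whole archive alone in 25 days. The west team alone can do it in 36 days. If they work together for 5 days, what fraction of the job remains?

Combined rate: 1/25 + 1/36 = (36 + 25)/900 = 61/900 per day.
In 5 days they complete 5·61/900 = 61/180 of the job.
So 119/180 remains.

119/180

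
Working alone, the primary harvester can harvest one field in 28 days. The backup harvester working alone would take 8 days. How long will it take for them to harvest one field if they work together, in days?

With two workers the combined time is the product over the sum: 28·8/(28+8) = 224/36 = 56/9 days.

56/9 days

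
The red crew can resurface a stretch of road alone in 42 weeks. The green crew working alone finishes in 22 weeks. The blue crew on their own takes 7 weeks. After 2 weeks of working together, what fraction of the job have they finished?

Combined rate: 1/42 + 1/22 + 1/7 = (11 + 21 + 66)/462 = 98/462 = 7/33 per week.
In 2 weeks they complete 2·7/33 = 14/33 of the job.

14/33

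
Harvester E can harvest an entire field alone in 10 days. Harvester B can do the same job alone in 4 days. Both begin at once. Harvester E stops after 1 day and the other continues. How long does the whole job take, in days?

18/5 days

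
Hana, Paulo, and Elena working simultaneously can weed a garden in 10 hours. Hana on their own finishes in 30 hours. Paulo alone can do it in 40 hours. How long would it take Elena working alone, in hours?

Combined rate is 1/10 per hour.
Known contribution: 1/30 + 1/40 = (4 + 3)/120 = 7/120 per hour.
So Elena's rate is 1/10 − 7/120 = 1/24, meaning 24 hours alone.

24 hours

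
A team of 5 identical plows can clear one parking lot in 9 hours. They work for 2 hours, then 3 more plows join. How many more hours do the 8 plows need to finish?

One plow does 1/45 of the job per hour.
After 2 hours with 5 plows, 2/9 is done (7/9 left).
With 8 plows the rate is 8/45, so the rest takes 7/9 ÷ 8/45 = 35/8 hours.

35/8 hours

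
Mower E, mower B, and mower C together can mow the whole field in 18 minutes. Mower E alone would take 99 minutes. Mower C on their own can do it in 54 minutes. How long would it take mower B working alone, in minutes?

297/8 minutes

Combined rate is 1/18 per minute.
Known contribution: 1/99 + 1/54 = (6 + 11)/594 = 17/594 per minute.
So mower B's rate is 1/18 − 17/594 = 8/297, meaning 297/8 minutes alone.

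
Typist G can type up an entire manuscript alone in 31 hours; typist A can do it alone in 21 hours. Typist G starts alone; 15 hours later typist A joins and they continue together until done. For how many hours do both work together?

In 15 hours typist G does 15/31 of the job, leaving 16/31.
Typist G and typist A together work at 52/651 per hour, so finishing takes 16/31 ÷ 52/651 = 84/13 hours.

84/13 hours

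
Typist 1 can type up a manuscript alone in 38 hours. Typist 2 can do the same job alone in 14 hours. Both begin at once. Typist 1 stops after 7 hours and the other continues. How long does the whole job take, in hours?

In the first 7 hours the combined rate is 13/133, so 13/19 of the job is done, leaving 6/19.
After typist 1 leaves the rate is 1/14 per hour; the remaining 6/19 takes 84/19 hours.
Total = 7 + 84/19 = 217/19 hours.

217/19 hours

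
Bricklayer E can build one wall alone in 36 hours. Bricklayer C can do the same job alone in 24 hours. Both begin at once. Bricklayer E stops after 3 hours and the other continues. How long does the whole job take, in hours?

22 hours

In the first 3 hours the combined rate is 5/72, so 5/24 of the job is done, leaving 19/24.
After bricklayer E leaves the rate is 1/24 per hour; the remaining 19/24 takes 19 hours.
Total = 3 + 19 = 22 hours.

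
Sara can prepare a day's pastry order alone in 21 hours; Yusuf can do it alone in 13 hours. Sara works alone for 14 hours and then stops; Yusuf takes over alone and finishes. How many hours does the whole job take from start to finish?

55/3 hours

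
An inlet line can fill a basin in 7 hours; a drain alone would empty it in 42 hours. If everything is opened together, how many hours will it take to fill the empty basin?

Net rate = 1/7 − 1/42 = (6 − 1)/42 = 5/42 per hour.
Filling time = 1 ÷ (5/42) = 42/5 hours.

42/5 hours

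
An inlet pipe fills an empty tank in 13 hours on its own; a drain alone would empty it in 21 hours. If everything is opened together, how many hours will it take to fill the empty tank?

Net rate = 1/13 − 1/21 = (21 − 13)/273 = 8/273 per hour.
Filling time = 1 ÷ (8/273) = 273/8 hours.

273/8 hours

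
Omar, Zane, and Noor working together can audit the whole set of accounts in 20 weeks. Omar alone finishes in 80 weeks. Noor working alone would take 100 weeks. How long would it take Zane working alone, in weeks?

Combined rate is 1/20 per week.
Known contribution: 1/80 + 1/100 = (5 + 4)/400 = 9/400 per week.
So Zane's rate is 1/20 − 9/400 = 11/400, meaning 400/11 weeks alone.

400/11 weeks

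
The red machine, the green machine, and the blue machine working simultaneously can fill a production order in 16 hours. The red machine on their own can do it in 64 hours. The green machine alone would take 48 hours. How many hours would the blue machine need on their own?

192/5 hours

Combined rate is 1/16 per hour.
Known contribution: 1/64 + 1/48 = (3 + 4)/192 = 7/192 per hour.
So the blue machine's rate is 1/16 − 7/192 = 5/192, meaning 192/5 hours alone.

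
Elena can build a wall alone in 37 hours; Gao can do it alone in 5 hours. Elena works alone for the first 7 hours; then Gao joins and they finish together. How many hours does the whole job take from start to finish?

74/7 hours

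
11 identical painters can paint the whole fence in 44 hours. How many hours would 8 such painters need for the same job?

121/2 hours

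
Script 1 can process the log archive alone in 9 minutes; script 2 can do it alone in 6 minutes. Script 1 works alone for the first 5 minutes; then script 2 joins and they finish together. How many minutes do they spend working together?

In 5 minutes script 1 does 5/9 of the job, leaving 4/9.
Script 1 and script 2 together work at 5/18 per minute, so finishing takes 4/9 ÷ 5/18 = 8/5 minutes.

8/5 minutes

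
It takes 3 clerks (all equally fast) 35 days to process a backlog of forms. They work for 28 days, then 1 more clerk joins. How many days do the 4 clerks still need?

21/4 days

One clerk does 1/105 of the job per day.
After 28 days with 3 clerks, 4/5 is done (1/5 left).
With 4 clerks the rate is 4/105, so the rest takes 1/5 ÷ 4/105 = 21/4 days.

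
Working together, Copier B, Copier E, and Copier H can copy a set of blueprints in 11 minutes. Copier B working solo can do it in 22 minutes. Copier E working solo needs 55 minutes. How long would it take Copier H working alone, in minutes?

Combined rate is 1/11 per minute.
Known contribution: 1/22 + 1/55 = (5 + 2)/110 = 7/110 per minute.
So Copier H's rate is 1/11 − 7/110 = 3/110, meaning 110/3 minutes alone.

110/3 minutes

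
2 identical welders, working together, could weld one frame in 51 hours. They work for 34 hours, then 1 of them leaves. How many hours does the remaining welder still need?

34 hours

One welder does 1/102 of the job per hour.
After 34 hours with 2 welders, 2/3 is done (1/3 left).
With 1 welder the rate is 1/102, so the rest takes 1/3 ÷ 1/102 = 34 hours.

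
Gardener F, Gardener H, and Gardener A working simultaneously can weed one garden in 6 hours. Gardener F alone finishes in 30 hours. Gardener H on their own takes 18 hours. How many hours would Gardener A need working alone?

90/7 hours

Combined rate is 1/6 per hour.
Known contribution: 1/30 + 1/18 = (3 + 5)/90 = 8/90 = 4/45 per hour.
So Gardener A's rate is 1/6 − 4/45 = 7/90, meaning 90/7 hours alone.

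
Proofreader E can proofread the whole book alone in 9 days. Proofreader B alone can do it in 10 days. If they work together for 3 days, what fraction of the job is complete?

19/30

Combined rate: 1/9 + 1/10 = (10 + 9)/90 = 19/90 per day.
In 3 days they complete 3·19/90 = 19/30 of the job.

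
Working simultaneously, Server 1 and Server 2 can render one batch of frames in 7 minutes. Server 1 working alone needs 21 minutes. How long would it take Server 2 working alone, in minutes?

21/2 minutes

Combined rate is 1/7 per minute.
Known contribution: 1/21 per minute.
So Server 2's rate is 1/7 − 1/21 = 2/21, meaning 21/2 minutes alone.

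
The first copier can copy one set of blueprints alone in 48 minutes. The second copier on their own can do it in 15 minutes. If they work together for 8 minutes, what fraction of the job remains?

Combined rate: 1/48 + 1/15 = (5 + 16)/240 = 21/240 = 7/80 per minute.
In 8 minutes they complete 8·7/80 = 7/10 of the job.
So 3/10 remains.

3/10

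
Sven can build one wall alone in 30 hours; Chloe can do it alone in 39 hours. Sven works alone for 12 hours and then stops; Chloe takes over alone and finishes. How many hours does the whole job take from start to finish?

177/5 hours

In 12 hours Sven does 12/30 = 2/5 of the job, leaving 3/5.
Chloe works at 1/39 per hour, so finishing takes 3/5 ÷ 1/39 = 117/5 hours.
Total time = 12 + 117/5 = 177/5 hours.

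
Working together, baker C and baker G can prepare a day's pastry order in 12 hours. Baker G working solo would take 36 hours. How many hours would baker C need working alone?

Combined rate is 1/12 per hour.
Known contribution: 1/36 per hour.
So baker C's rate is 1/12 − 1/36 = 1/18, meaning 18 hours alone.

18 hours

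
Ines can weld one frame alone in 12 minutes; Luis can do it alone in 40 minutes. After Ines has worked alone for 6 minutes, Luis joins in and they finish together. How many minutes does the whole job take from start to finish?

In 6 minutes Ines does 6/12 = 1/2 of the job, leaving 1/2.
Ines and Luis together work at 13/120 per minute, so finishing takes 1/2 ÷ 13/120 = 60/13 minutes.
Total time = 6 + 60/13 = 138/13 minutes.

138/13 minutes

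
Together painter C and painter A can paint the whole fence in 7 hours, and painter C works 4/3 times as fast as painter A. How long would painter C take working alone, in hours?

Let painter A's rate be r; then painter C's rate is (4/3)r, so together (4/3 + 1)r = (7/3)r = 1/7.
Thus r = 3/49 per hour.
Painter A alone: 49/3 hours; painter C alone: 49/4 hours.

49/4 hours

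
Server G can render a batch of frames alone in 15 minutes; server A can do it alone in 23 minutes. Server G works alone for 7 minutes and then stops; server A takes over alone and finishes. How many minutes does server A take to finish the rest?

In 7 minutes server G does 7/15 of the job, leaving 8/15.
Server A works at 1/23 per minute, so finishing takes 8/15 ÷ 1/23 = 184/15 minutes.

184/15 minutes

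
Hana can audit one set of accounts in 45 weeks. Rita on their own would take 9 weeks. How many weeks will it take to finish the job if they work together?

15/2 weeks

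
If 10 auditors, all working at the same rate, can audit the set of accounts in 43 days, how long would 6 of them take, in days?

Total work is 10·43 = 430 auditor-days.
With 6 auditors: 430/6 = 215/3 days.

215/3 days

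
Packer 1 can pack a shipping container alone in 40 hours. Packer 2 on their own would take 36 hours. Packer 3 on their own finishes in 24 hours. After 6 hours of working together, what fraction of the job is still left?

13/30

Combined rate: 1/40 + 1/36 + 1/24 = (9 + 10 + 15)/360 = 34/360 = 17/180 per hour.
In 6 hours they complete 6·17/180 = 17/30 of the job.
So 13/30 remains.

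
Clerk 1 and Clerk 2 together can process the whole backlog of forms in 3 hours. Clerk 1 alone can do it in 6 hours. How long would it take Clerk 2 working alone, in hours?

6 hours

Combined rate is 1/3 per hour.
Known contribution: 1/6 per hour.
So Clerk 2's rate is 1/3 − 1/6 = 1/6, meaning 6 hours alone.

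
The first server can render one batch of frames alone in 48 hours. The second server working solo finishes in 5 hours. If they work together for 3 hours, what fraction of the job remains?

27/80

Combined rate: 1/48 + 1/5 = (5 + 48)/240 = 53/240 per hour.
In 3 hours they complete 3·53/240 = 53/80 of the job.
So 27/80 remains.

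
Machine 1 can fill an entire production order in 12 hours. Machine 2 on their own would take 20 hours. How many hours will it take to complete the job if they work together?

With two workers the combined time is the product over the sum: 12·20/(12+20) = 240/32 = 15/2 hours.

15/2 hours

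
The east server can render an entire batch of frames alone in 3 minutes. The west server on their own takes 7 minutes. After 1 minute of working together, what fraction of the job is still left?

Combined rate: 1/3 + 1/7 = (7 + 3)/21 = 10/21 per minute.
In 1 minute they complete 1·10/21 = 10/21 of the job.
So 11/21 remains.

11/21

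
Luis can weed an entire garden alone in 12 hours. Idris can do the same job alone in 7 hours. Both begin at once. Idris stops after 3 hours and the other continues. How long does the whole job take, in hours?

In the first 3 hours the combined rate is 19/84, so 19/28 of the job is done, leaving 9/28.
After Idris leaves the rate is 1/12 per hour; the remaining 9/28 takes 27/7 hours.
Total = 3 + 27/7 = 48/7 hours.

48/7 hours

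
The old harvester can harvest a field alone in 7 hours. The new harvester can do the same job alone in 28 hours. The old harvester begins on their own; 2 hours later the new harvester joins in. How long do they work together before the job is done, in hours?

4 hours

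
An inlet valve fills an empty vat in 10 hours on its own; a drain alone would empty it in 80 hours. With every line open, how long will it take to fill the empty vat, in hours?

Net rate = 1/10 − 1/80 = (8 − 1)/80 = 7/80 per hour.
Filling time = 1 ÷ (7/80) = 80/7 hours.

80/7 hours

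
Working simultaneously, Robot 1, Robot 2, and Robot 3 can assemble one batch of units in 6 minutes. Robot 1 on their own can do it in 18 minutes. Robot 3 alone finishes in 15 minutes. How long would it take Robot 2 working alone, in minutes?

Combined rate is 1/6 per minute.
Known contribution: 1/18 + 1/15 = (5 + 6)/90 = 11/90 per minute.
So Robot 2's rate is 1/6 − 11/90 = 2/45, meaning 45/2 minutes alone.

45/2 minutes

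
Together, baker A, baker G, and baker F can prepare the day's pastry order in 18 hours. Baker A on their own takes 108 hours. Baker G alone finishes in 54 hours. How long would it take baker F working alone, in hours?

Combined rate is 1/18 per hour.
Known contribution: 1/108 + 1/54 = (1 + 2)/108 = 3/108 = 1/36 per hour.
So baker F's rate is 1/18 − 1/36 = 1/36, meaning 36 hours alone.

36 hours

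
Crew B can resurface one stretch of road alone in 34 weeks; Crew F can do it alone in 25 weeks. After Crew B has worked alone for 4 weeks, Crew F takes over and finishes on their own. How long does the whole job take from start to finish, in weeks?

In 4 weeks Crew B does 4/34 = 2/17 of the job, leaving 15/17.
Crew F works at 1/25 per week, so finishing takes 15/17 ÷ 1/25 = 375/17 weeks.
Total time = 4 + 375/17 = 443/17 weeks.

443/17 weeks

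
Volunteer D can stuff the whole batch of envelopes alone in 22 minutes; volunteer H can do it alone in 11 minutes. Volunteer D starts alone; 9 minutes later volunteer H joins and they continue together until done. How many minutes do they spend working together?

13/3 minutes

In 9 minutes volunteer D does 9/22 of the job, leaving 13/22.
Volunteer D and volunteer H together work at 3/22 per minute, so finishing takes 13/22 ÷ 3/22 = 13/3 minutes.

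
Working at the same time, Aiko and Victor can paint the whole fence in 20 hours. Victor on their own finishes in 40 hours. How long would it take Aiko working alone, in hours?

40 hours

Combined rate is 1/20 per hour.
Known contribution: 1/40 per hour.
So Aiko's rate is 1/20 − 1/40 = 1/40, meaning 40 hours alone.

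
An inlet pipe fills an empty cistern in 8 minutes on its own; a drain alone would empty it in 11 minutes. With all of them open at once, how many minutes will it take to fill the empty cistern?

88/3 minutes

Net rate = 1/8 − 1/11 = (11 − 8)/88 = 3/88 per minute.
Filling time = 1 ÷ (3/88) = 88/3 minutes.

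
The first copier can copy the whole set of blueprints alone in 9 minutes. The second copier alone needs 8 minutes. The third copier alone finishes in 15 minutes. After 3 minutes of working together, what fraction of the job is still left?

11/120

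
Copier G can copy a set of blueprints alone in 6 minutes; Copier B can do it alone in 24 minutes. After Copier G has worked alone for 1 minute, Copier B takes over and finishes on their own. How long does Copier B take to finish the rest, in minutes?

20 minutes

In 1 minute Copier G does 1/6 of the job, leaving 5/6.
Copier B works at 1/24 per minute, so finishing takes 5/6 ÷ 1/24 = 20 minutes.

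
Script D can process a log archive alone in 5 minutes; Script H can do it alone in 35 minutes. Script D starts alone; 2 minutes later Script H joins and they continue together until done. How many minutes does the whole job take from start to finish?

37/8 minutes

In 2 minutes Script D does 2/5 of the job, leaving 3/5.
Script D and Script H together work at 8/35 per minute, so finishing takes 3/5 ÷ 8/35 = 21/8 minutes.
Total time = 2 + 21/8 = 37/8 minutes.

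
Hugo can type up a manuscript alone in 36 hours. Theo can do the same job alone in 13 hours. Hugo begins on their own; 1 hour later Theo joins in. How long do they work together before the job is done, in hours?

In the first 1 hour Hugo alone does 1/36 of the job, leaving 35/36.
Once everyone is working, combined rate: 1/36 + 1/13 = (13 + 36)/468 = 49/468 per hour.
Remaining 35/36 at 49/468 per hour takes 65/7 hours.

65/7 hours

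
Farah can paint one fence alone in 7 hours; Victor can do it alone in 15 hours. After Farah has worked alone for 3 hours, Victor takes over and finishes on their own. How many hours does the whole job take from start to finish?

81/7 hours

In 3 hours Farah does 3/7 of the job, leaving 4/7.
Victor works at 1/15 per hour, so finishing takes 4/7 ÷ 1/15 = 60/7 hours.
Total time = 3 + 60/7 = 81/7 hours.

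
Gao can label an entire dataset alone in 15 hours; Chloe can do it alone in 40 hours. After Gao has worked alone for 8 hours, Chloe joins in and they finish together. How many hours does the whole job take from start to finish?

In 8 hours Gao does 8/15 of the job, leaving 7/15.
Gao and Chloe together work at 11/120 per hour, so finishing takes 7/15 ÷ 11/120 = 56/11 hours.
Total time = 8 + 56/11 = 144/11 hours.

144/11 hours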